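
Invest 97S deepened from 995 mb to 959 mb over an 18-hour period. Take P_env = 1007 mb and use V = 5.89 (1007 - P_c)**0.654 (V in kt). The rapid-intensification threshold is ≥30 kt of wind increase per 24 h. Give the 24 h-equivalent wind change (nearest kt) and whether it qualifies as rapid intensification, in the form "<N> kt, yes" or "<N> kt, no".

59 kt, yes

V₁: ΔP = 12, V ≈ 5.89 × 12^0.654 ≈ 29.92 kt.
V₂: ΔP = 48, V ≈ 5.89 × 48^0.654 ≈ 74.07 kt.
ΔV over 18 h = 44.15 kt → 24 h equivalent = 44.15 × 24/18 ≈ 58.87 kt.
59 kt ≥ 30 kt ⇒ rapid intensification.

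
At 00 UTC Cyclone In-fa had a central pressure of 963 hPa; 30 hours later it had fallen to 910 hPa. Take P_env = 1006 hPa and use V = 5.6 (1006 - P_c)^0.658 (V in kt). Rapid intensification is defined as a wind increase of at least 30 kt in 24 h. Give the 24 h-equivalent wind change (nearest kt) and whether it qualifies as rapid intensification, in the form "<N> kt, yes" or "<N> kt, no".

V₁: ΔP = 43, V ≈ 5.6 × 43^0.658 ≈ 66.53 kt.
V₂: ΔP = 96, V ≈ 5.6 × 96^0.658 ≈ 112.86 kt.
ΔV over 30 h = 46.33 kt → 24 h equivalent = 46.33 × 24/30 ≈ 37.06 kt.
37 kt ≥ 30 kt ⇒ rapid intensification.

37 kt, yes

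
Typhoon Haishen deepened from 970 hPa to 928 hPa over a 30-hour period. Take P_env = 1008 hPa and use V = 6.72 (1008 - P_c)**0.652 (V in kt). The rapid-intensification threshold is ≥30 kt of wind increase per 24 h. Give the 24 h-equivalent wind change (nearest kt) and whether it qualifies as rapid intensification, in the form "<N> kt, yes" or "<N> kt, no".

36 kt, yes

V₁: ΔP = 38, V ≈ 6.72 × 38^0.652 ≈ 72.01 kt.
V₂: ΔP = 80, V ≈ 6.72 × 80^0.652 ≈ 117.00 kt.
ΔV over 30 h = 44.99 kt → 24 h equivalent = 44.99 × 24/30 ≈ 35.99 kt.
36 kt ≥ 30 kt ⇒ rapid intensification.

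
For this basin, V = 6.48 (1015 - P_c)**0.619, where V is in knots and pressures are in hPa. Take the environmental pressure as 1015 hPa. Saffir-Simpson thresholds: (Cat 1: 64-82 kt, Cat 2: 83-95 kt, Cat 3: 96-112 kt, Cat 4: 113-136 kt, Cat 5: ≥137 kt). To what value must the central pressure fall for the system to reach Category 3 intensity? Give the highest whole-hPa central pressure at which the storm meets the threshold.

Category 3 begins at V = 96 kt.
Required ΔP = (96/6.48)^(1/0.619) = 14.815^1.616 ≈ 77.85 hPa.
P_c ≤ 1015 − 77.85 = 937.15, so the highest integer P_c is 937 hPa.

937 hPa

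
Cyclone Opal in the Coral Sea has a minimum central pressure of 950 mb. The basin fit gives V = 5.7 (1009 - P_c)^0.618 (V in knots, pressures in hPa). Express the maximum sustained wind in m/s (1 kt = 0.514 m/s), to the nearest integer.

36 m/s

ΔP = 1009 − 950 = 59 mb.
V ≈ 5.7 × 59^0.618 = 5.7 × 12.428 ≈ 70.837 kt.
70.837 × 0.514 ≈ 36.41 m/s → 36 m/s.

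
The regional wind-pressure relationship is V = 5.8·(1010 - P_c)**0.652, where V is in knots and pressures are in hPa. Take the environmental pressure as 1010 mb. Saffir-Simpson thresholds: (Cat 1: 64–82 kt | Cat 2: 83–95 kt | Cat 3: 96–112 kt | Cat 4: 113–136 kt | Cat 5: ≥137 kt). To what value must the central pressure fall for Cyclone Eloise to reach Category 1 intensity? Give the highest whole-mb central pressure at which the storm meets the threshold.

970 mb

Category 1 begins at V = 64 kt.
Required ΔP = (64/5.8)^(1/0.652) = 11.034^1.534 ≈ 39.75 mb.
P_c ≤ 1010 − 39.75 = 970.25, so the highest integer P_c is 970 mb.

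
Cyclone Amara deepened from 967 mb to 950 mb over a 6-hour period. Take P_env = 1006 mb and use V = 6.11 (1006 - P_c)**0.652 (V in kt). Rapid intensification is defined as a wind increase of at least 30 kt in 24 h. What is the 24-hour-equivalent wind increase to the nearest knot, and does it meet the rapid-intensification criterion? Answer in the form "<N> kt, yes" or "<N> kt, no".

71 kt, yes

V₁: ΔP = 39, V ≈ 6.11 × 39^0.652 ≈ 66.59 kt.
V₂: ΔP = 56, V ≈ 6.11 × 56^0.652 ≈ 84.31 kt.
ΔV over 6 h = 17.72 kt → 24 h equivalent = 17.72 × 24/6 ≈ 70.88 kt.
71 kt ≥ 30 kt ⇒ rapid intensification.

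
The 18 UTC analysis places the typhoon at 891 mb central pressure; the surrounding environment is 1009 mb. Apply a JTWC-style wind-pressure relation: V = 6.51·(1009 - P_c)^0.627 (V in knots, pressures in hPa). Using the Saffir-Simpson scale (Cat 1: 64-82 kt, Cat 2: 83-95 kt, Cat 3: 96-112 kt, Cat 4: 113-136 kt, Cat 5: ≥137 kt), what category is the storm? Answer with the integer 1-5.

ΔP = 1009 − 891 = 118 mb.
V ≈ 6.51 × 118^0.627 = 6.51 × 19.91 ≈ 130 kt.
130 kt falls in the Category 4 band.

4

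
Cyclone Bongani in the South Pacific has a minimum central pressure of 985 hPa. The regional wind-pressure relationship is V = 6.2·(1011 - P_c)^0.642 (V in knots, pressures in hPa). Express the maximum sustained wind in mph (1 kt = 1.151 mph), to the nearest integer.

ΔP = 1011 − 985 = 26 hPa.
V ≈ 6.2 × 26^0.642 = 6.2 × 8.099 ≈ 50.212 kt.
50.212 × 1.151 ≈ 57.79 mph → 58 mph.

58 mph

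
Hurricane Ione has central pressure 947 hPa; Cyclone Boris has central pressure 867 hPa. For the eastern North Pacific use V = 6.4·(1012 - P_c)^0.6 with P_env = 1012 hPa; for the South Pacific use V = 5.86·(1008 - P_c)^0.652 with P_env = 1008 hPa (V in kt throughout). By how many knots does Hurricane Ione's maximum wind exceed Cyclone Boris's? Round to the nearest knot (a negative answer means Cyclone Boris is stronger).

Hurricane Ione: ΔP = 65; V ≈ 6.4 × 65^0.6 ≈ 78.33 kt.
Cyclone Boris: ΔP = 141; V ≈ 5.86 × 141^0.652 ≈ 147.63 kt.
Difference ≈ 78.33 − 147.63 = -69.30 → -69 kt.

-69 kt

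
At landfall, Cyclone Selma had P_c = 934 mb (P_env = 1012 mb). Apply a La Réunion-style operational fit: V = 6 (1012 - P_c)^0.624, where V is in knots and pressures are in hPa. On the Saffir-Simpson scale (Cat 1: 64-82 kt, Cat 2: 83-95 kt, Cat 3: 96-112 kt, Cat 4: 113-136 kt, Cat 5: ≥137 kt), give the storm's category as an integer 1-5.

ΔP = 1012 − 934 = 78 mb.
V ≈ 6 × 78^0.624 = 6 × 15.16 ≈ 91 kt.
91 kt falls in the Category 2 band.

2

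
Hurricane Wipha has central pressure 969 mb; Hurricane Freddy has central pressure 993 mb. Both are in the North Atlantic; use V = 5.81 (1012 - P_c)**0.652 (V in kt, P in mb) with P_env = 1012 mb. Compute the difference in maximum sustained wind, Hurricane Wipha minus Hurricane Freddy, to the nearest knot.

Hurricane Wipha: ΔP = 43; V ≈ 5.81 × 43^0.652 ≈ 67.48 kt.
Hurricane Freddy: ΔP = 19; V ≈ 5.81 × 19^0.652 ≈ 39.62 kt.
Difference ≈ 67.48 − 39.62 = 27.86 → 28 kt.

28 kt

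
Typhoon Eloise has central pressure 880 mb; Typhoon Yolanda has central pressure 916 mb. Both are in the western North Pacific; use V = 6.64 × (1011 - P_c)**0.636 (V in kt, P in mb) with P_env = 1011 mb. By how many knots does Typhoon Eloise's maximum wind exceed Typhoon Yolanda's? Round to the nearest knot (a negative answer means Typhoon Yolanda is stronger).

Typhoon Eloise: ΔP = 131; V ≈ 6.64 × 131^0.636 ≈ 147.49 kt.
Typhoon Yolanda: ΔP = 95; V ≈ 6.64 × 95^0.636 ≈ 120.23 kt.
Difference ≈ 147.49 − 120.23 = 27.26 → 27 kt.

27 kt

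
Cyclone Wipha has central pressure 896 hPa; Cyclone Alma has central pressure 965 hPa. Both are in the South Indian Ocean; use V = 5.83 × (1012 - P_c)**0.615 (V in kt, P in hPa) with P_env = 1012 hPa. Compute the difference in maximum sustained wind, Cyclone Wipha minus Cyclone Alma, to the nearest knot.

Cyclone Wipha: ΔP = 116; V ≈ 5.83 × 116^0.615 ≈ 108.47 kt.
Cyclone Alma: ΔP = 47; V ≈ 5.83 × 47^0.615 ≈ 62.23 kt.
Difference ≈ 108.47 − 62.23 = 46.24 → 46 kt.

46 kt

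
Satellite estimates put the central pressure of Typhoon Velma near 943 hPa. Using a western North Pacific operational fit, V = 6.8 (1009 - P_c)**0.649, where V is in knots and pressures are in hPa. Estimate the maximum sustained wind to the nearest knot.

103 kt

ΔP = 1009 − 943 = 66 hPa.
66^0.649 ≈ 15.166.
V ≈ 6.8 × 15.166 ≈ 103.1 kt.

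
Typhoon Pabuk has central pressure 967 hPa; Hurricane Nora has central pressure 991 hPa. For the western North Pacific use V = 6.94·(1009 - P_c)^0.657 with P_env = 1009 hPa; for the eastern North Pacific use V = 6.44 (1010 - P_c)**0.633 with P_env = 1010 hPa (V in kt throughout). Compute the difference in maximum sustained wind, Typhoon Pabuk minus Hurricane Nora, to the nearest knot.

39 kt

Typhoon Pabuk: ΔP = 42; V ≈ 6.94 × 42^0.657 ≈ 80.88 kt.
Hurricane Nora: ΔP = 19; V ≈ 6.44 × 19^0.633 ≈ 41.53 kt.
Difference ≈ 80.88 − 41.53 = 39.35 → 39 kt.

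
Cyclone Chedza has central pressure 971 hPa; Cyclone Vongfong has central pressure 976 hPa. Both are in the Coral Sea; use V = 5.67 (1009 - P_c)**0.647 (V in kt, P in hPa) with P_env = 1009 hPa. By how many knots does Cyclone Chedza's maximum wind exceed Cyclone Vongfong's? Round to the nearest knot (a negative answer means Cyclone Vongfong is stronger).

5 kt

Cyclone Chedza: ΔP = 38; V ≈ 5.67 × 38^0.647 ≈ 59.66 kt.
Cyclone Vongfong: ΔP = 33; V ≈ 5.67 × 33^0.647 ≈ 54.46 kt.
Difference ≈ 59.66 − 54.46 = 5.20 → 5 kt.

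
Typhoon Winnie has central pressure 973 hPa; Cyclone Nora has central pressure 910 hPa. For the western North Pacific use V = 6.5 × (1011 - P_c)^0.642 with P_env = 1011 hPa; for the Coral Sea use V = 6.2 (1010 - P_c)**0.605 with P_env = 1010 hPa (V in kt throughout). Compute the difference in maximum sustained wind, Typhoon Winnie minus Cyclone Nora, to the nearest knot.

Typhoon Winnie: ΔP = 38; V ≈ 6.5 × 38^0.642 ≈ 67.16 kt.
Cyclone Nora: ΔP = 100; V ≈ 6.2 × 100^0.605 ≈ 100.55 kt.
Difference ≈ 67.16 − 100.55 = -33.39 → -33 kt.

-33 kt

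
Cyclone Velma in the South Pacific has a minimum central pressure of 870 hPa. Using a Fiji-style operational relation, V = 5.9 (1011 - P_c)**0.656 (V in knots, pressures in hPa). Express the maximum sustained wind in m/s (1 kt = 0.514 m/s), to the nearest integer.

ΔP = 1011 − 870 = 141 hPa.
V ≈ 5.9 × 141^0.656 = 5.9 × 25.697 ≈ 151.614 kt.
151.614 × 0.514 ≈ 77.93 m/s → 78 m/s.

78 m/s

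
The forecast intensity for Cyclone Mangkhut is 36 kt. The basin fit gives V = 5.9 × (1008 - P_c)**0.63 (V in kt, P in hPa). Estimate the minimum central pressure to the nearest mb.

ΔP = (V / 5.9)^(1/0.63) = (36/5.9)^1.587.
36/5.9 = 6.102; 6.102^1.587 ≈ 17.65 mb.
P_c = 1008 − 17.65 = 990.35 ≈ 990 mb.

990 mb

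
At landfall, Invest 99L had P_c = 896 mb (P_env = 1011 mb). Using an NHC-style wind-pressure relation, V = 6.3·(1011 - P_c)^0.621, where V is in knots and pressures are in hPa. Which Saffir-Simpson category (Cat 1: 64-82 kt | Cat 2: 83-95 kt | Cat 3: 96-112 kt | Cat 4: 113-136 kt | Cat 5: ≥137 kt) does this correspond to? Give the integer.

4

ΔP = 1011 − 896 = 115 mb.
V ≈ 6.3 × 115^0.621 = 6.3 × 19.04 ≈ 120 kt.
120 kt falls in the Category 4 band.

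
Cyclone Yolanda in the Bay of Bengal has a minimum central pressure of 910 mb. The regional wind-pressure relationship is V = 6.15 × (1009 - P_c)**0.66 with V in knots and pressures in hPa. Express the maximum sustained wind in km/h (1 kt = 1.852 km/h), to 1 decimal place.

ΔP = 1009 − 910 = 99 mb.
V ≈ 6.15 × 99^0.66 = 6.15 × 20.755 ≈ 127.642 kt.
127.642 × 1.852 ≈ 236.39 km/h → 236.4 km/h.

236.4 km/h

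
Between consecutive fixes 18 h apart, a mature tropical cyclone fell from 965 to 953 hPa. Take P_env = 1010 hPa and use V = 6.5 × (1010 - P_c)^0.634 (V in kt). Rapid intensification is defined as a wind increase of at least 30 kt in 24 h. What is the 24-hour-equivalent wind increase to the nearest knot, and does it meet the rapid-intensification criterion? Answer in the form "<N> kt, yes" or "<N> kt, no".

16 kt, no

V₁: ΔP = 45, V ≈ 6.5 × 45^0.634 ≈ 72.62 kt.
V₂: ΔP = 57, V ≈ 6.5 × 57^0.634 ≈ 84.36 kt.
ΔV over 18 h = 11.74 kt → 24 h equivalent = 11.74 × 24/18 ≈ 15.65 kt.
16 kt < 30 kt ⇒ not rapid intensification.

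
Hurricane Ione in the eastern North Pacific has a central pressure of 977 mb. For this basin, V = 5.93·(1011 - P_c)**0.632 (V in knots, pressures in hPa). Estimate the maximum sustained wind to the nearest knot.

55 kt

ΔP = 1011 − 977 = 34 mb.
34^0.632 ≈ 9.287.
V ≈ 5.93 × 9.287 ≈ 55.1 kt.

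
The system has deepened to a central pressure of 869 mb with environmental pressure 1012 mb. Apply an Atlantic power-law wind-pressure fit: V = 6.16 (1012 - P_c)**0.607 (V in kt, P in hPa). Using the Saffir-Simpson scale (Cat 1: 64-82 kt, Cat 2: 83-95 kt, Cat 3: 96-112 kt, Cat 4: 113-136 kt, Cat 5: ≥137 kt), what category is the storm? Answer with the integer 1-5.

ΔP = 1012 − 869 = 143 mb.
V ≈ 6.16 × 143^0.607 = 6.16 × 20.34 ≈ 125 kt.
125 kt falls in the Category 4 band.

4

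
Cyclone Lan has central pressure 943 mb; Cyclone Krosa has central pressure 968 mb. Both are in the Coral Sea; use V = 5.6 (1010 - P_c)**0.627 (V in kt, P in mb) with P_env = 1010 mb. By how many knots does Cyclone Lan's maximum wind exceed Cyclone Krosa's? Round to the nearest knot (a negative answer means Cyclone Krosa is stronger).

20 kt

Cyclone Lan: ΔP = 67; V ≈ 5.6 × 67^0.627 ≈ 78.19 kt.
Cyclone Krosa: ΔP = 42; V ≈ 5.6 × 42^0.627 ≈ 58.34 kt.
Difference ≈ 78.19 − 58.34 = 19.85 → 20 kt.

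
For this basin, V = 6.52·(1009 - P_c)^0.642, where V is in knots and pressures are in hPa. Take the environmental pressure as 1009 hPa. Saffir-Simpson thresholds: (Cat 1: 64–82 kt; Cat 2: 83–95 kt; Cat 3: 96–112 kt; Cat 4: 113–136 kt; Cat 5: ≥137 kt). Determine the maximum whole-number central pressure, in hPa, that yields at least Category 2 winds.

Category 2 begins at V = 83 kt.
Required ΔP = (83/6.52)^(1/0.642) = 12.730^1.558 ≈ 52.59 hPa.
P_c ≤ 1009 − 52.59 = 956.41, so the highest integer P_c is 956 hPa.

956 hPa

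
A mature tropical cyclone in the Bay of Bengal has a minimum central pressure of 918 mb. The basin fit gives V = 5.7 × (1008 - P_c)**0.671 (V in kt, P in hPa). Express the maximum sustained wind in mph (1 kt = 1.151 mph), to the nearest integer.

ΔP = 1008 − 918 = 90 mb.
V ≈ 5.7 × 90^0.671 = 5.7 × 20.478 ≈ 116.727 kt.
116.727 × 1.151 ≈ 134.35 mph → 134 mph.

134 mph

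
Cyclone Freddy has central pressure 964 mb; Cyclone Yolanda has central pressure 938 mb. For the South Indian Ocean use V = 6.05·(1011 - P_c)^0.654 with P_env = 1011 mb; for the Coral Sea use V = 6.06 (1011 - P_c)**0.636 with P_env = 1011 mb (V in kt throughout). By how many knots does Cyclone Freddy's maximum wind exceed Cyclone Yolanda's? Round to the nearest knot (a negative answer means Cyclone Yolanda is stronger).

Cyclone Freddy: ΔP = 47; V ≈ 6.05 × 47^0.654 ≈ 75.04 kt.
Cyclone Yolanda: ΔP = 73; V ≈ 6.06 × 73^0.636 ≈ 92.80 kt.
Difference ≈ 75.04 − 92.80 = -17.76 → -18 kt.

-18 kt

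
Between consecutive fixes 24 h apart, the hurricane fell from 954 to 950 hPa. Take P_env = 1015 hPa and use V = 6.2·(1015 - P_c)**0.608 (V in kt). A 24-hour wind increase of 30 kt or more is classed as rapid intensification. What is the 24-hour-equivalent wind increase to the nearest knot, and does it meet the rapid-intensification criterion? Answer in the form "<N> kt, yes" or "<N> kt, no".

V₁: ΔP = 61, V ≈ 6.2 × 61^0.608 ≈ 75.49 kt.
V₂: ΔP = 65, V ≈ 6.2 × 65^0.608 ≈ 78.46 kt.
ΔV over 24 h = 2.97 kt → 24 h equivalent = 2.97 × 24/24 ≈ 2.97 kt.
3 kt < 30 kt ⇒ not rapid intensification.

3 kt, no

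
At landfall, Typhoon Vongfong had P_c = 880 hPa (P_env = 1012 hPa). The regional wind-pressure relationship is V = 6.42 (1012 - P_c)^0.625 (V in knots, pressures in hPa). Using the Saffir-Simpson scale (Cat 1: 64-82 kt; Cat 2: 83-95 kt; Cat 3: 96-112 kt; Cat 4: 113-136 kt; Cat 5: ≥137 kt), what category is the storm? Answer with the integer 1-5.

ΔP = 1012 − 880 = 132 hPa.
V ≈ 6.42 × 132^0.625 = 6.42 × 21.15 ≈ 136 kt.
136 kt falls in the Category 4 band.

4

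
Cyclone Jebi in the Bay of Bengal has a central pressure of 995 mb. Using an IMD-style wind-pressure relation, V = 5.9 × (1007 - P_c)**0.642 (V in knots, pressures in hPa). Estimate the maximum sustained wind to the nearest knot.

29 kt

ΔP = 1007 − 995 = 12 mb.
12^0.642 ≈ 4.930.
V ≈ 5.9 × 4.930 ≈ 29.1 kt.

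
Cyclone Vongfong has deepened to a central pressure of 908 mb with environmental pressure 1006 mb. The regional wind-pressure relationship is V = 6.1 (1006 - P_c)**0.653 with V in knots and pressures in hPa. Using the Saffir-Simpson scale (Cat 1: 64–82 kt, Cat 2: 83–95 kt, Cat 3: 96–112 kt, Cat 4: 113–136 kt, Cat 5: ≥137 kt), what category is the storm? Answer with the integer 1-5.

4

ΔP = 1006 − 908 = 98 mb.
V ≈ 6.1 × 98^0.653 = 6.1 × 19.97 ≈ 122 kt.
122 kt falls in the Category 4 band.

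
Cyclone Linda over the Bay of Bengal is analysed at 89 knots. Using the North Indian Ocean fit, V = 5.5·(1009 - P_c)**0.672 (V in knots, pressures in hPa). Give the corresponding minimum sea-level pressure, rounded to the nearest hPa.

946 hPa

ΔP = (V / 5.5)^(1/0.672) = (89/5.5)^1.488.
89/5.5 = 16.182; 16.182^1.488 ≈ 62.97 hPa.
P_c = 1009 − 62.97 = 946.03 ≈ 946 hPa.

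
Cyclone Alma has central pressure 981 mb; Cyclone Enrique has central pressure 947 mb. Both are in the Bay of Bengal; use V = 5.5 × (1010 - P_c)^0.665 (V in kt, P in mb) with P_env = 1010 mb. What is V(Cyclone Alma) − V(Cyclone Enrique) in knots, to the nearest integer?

Cyclone Alma: ΔP = 29; V ≈ 5.5 × 29^0.665 ≈ 51.62 kt.
Cyclone Enrique: ΔP = 63; V ≈ 5.5 × 63^0.665 ≈ 86.48 kt.
Difference ≈ 51.62 − 86.48 = -34.86 → -35 kt.

-35 kt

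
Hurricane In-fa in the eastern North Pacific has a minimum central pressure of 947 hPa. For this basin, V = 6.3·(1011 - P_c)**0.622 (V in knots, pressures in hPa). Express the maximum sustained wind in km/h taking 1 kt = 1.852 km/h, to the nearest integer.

155 km/h

ΔP = 1011 − 947 = 64 hPa.
V ≈ 6.3 × 64^0.622 = 6.3 × 13.288 ≈ 83.711 kt.
83.711 × 1.852 ≈ 155.03 km/h → 155 km/h.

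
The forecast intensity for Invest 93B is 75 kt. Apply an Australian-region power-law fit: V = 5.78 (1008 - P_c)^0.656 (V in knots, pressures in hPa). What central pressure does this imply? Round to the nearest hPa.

ΔP = (V / 5.78)^(1/0.656) = (75/5.78)^1.524.
75/5.78 = 12.976; 12.976^1.524 ≈ 49.76 hPa.
P_c = 1008 − 49.76 = 958.24 ≈ 958 hPa.

958 hPa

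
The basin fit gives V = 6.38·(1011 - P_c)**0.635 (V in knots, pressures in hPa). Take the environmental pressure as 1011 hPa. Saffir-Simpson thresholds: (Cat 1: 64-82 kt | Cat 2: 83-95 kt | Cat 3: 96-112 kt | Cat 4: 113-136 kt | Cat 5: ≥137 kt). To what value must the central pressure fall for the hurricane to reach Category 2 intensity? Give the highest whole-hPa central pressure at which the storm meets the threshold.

954 hPa

Category 2 begins at V = 83 kt.
Required ΔP = (83/6.38)^(1/0.635) = 13.009^1.575 ≈ 56.85 hPa.
P_c ≤ 1011 − 56.85 = 954.15, so the highest integer P_c is 954 hPa.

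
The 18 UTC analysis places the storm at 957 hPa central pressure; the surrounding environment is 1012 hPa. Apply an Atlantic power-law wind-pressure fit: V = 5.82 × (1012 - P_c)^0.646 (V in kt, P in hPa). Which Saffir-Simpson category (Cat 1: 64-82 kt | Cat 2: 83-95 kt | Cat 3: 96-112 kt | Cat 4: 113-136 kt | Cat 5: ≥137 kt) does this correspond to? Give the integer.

1

ΔP = 1012 − 957 = 55 hPa.
V ≈ 5.82 × 55^0.646 = 5.82 × 13.31 ≈ 77 kt.
77 kt falls in the Category 1 band.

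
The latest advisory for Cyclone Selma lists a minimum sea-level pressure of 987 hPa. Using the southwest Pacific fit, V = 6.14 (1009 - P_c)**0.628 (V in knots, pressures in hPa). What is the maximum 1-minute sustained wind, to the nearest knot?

43 kt

ΔP = 1009 − 987 = 22 hPa.
22^0.628 ≈ 6.967.
V ≈ 6.14 × 6.967 ≈ 42.8 kt.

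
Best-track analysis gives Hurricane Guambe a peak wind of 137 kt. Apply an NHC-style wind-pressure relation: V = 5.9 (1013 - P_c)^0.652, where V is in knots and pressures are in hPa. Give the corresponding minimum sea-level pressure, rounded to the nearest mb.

889 mb

ΔP = (V / 5.9)^(1/0.652) = (137/5.9)^1.534.
137/5.9 = 23.220; 23.220^1.534 ≈ 124.42 mb.
P_c = 1013 − 124.42 = 888.58 ≈ 889 mb.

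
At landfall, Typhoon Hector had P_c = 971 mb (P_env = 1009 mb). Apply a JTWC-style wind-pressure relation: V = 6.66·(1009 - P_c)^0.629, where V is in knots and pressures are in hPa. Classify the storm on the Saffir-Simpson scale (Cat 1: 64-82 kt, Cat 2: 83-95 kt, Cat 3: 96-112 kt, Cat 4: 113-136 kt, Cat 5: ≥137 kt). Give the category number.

1

ΔP = 1009 − 971 = 38 mb.
V ≈ 6.66 × 38^0.629 = 6.66 × 9.86 ≈ 66 kt.
66 kt falls in the Category 1 band.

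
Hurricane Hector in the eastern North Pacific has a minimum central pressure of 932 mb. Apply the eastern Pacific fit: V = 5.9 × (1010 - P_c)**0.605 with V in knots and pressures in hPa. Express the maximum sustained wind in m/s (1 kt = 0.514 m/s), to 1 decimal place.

42.3 m/s

ΔP = 1010 − 932 = 78 mb.
V ≈ 5.9 × 78^0.605 = 5.9 × 13.955 ≈ 82.332 kt.
82.332 × 0.514 ≈ 42.32 m/s → 42.3 m/s.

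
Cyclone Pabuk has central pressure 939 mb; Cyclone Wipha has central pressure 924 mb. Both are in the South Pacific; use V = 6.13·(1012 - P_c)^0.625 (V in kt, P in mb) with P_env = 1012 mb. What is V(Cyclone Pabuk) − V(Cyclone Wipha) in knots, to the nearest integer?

Cyclone Pabuk: ΔP = 73; V ≈ 6.13 × 73^0.625 ≈ 89.54 kt.
Cyclone Wipha: ΔP = 88; V ≈ 6.13 × 88^0.625 ≈ 100.64 kt.
Difference ≈ 89.54 − 100.64 = -11.10 → -11 kt.

-11 kt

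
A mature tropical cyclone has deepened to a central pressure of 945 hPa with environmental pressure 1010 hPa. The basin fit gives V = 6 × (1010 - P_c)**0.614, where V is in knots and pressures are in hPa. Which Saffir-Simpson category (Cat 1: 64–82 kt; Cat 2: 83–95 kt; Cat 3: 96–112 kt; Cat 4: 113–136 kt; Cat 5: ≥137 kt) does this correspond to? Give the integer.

ΔP = 1010 − 945 = 65 hPa.
V ≈ 6 × 65^0.614 = 6 × 12.98 ≈ 78 kt.
78 kt falls in the Category 1 band.

1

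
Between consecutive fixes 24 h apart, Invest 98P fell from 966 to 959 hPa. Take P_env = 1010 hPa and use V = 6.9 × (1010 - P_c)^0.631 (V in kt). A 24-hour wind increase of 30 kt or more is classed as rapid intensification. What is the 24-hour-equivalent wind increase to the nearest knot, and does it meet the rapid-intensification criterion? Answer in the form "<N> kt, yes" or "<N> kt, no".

V₁: ΔP = 44, V ≈ 6.9 × 44^0.631 ≈ 75.14 kt.
V₂: ΔP = 51, V ≈ 6.9 × 51^0.631 ≈ 82.48 kt.
ΔV over 24 h = 7.34 kt → 24 h equivalent = 7.34 × 24/24 ≈ 7.34 kt.
7 kt < 30 kt ⇒ not rapid intensification.

7 kt, no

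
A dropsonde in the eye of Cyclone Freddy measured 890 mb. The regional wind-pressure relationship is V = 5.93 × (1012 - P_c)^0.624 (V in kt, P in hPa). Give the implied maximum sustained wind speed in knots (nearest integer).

119 kt

ΔP = 1012 − 890 = 122 mb.
122^0.624 ≈ 20.040.
V ≈ 5.93 × 20.040 ≈ 118.8 kt.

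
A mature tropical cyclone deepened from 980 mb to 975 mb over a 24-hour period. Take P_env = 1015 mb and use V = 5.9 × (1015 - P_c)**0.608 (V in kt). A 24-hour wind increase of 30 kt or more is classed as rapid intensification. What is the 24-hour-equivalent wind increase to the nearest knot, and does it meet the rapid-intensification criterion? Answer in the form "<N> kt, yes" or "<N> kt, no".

V₁: ΔP = 35, V ≈ 5.9 × 35^0.608 ≈ 51.24 kt.
V₂: ΔP = 40, V ≈ 5.9 × 40^0.608 ≈ 55.58 kt.
ΔV over 24 h = 4.34 kt → 24 h equivalent = 4.34 × 24/24 ≈ 4.34 kt.
4 kt < 30 kt ⇒ not rapid intensification.

4 kt, no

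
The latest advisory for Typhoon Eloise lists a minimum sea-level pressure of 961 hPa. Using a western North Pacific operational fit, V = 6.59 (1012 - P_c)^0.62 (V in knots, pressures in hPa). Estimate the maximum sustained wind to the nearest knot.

75 kt

ΔP = 1012 − 961 = 51 hPa.
51^0.62 ≈ 11.447.
V ≈ 6.59 × 11.447 ≈ 75.4 kt.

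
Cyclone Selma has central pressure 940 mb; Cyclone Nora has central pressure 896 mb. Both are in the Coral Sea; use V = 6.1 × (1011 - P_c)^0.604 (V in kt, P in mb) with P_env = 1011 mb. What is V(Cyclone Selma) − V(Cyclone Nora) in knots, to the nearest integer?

-27 kt

Cyclone Selma: ΔP = 71; V ≈ 6.1 × 71^0.604 ≈ 80.07 kt.
Cyclone Nora: ΔP = 115; V ≈ 6.1 × 115^0.604 ≈ 107.15 kt.
Difference ≈ 80.07 − 107.15 = -27.08 → -27 kt.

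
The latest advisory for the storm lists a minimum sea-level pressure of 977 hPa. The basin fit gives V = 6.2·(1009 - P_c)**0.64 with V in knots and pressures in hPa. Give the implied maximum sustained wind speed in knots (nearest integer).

57 kt

ΔP = 1009 − 977 = 32 hPa.
32^0.64 ≈ 9.190.
V ≈ 6.2 × 9.190 ≈ 57.0 kt.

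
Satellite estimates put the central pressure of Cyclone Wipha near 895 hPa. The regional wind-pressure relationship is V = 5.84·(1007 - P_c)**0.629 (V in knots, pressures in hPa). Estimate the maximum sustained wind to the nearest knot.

114 kt

ΔP = 1007 − 895 = 112 hPa.
112^0.629 ≈ 19.452.
V ≈ 5.84 × 19.452 ≈ 113.6 kt.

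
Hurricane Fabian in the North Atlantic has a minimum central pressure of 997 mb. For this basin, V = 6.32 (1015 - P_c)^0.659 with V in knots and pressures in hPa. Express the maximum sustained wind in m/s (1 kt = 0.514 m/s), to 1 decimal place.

21.8 m/s

ΔP = 1015 − 997 = 18 mb.
V ≈ 6.32 × 18^0.659 = 6.32 × 6.718 ≈ 42.456 kt.
42.456 × 0.514 ≈ 21.82 m/s → 21.8 m/s.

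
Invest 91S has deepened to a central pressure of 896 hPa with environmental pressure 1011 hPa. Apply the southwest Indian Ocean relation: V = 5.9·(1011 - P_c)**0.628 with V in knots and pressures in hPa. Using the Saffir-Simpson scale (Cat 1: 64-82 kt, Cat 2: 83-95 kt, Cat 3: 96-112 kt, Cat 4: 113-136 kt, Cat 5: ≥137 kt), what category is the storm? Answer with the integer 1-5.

ΔP = 1011 − 896 = 115 hPa.
V ≈ 5.9 × 115^0.628 = 5.9 × 19.68 ≈ 116 kt.
116 kt falls in the Category 4 band.

4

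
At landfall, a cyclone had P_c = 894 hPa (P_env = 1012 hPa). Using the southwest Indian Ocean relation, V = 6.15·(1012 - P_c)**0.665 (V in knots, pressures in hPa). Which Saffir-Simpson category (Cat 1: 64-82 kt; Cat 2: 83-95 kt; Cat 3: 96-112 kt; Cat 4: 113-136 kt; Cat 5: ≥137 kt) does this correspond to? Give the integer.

5

ΔP = 1012 − 894 = 118 hPa.
V ≈ 6.15 × 118^0.665 = 6.15 × 23.87 ≈ 147 kt.
147 kt falls in the Category 5 band.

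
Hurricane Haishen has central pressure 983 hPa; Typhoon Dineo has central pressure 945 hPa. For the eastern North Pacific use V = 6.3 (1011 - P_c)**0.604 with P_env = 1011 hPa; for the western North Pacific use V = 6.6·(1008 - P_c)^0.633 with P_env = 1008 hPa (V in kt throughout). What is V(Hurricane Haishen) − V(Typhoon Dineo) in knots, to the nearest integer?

Hurricane Haishen: ΔP = 28; V ≈ 6.3 × 28^0.604 ≈ 47.14 kt.
Typhoon Dineo: ΔP = 63; V ≈ 6.6 × 63^0.633 ≈ 90.89 kt.
Difference ≈ 47.14 − 90.89 = -43.75 → -44 kt.

-44 kt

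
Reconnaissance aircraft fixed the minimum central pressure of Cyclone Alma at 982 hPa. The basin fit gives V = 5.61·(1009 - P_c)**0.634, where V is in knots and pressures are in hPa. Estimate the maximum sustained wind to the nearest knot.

45 kt

ΔP = 1009 − 982 = 27 hPa.
27^0.634 ≈ 8.081.
V ≈ 5.61 × 8.081 ≈ 45.3 kt.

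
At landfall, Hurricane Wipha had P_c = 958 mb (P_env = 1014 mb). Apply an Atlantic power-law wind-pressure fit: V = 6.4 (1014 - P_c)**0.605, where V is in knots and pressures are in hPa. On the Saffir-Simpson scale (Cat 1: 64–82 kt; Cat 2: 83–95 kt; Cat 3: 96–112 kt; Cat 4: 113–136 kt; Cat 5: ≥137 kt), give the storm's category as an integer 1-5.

ΔP = 1014 − 958 = 56 mb.
V ≈ 6.4 × 56^0.605 = 6.4 × 11.42 ≈ 73 kt.
73 kt falls in the Category 1 band.

1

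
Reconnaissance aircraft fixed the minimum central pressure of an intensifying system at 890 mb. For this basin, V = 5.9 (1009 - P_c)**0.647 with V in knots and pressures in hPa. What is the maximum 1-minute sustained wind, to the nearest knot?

130 kt

ΔP = 1009 − 890 = 119 mb.
119^0.647 ≈ 22.023.
V ≈ 5.9 × 22.023 ≈ 129.9 kt.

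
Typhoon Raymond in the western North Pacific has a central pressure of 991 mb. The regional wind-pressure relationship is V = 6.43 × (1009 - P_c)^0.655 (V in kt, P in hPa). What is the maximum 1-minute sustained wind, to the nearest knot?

ΔP = 1009 − 991 = 18 mb.
18^0.655 ≈ 6.641.
V ≈ 6.43 × 6.641 ≈ 42.7 kt.

43 kt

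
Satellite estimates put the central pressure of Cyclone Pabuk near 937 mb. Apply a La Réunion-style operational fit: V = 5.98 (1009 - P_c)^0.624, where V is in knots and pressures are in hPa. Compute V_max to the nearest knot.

ΔP = 1009 − 937 = 72 mb.
72^0.624 ≈ 14.420.
V ≈ 5.98 × 14.420 ≈ 86.2 kt.

86 kt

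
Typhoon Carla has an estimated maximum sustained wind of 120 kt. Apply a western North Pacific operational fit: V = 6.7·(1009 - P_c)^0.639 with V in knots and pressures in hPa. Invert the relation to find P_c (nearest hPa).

ΔP = (V / 6.7)^(1/0.639) = (120/6.7)^1.565.
120/6.7 = 17.910; 17.910^1.565 ≈ 91.42 hPa.
P_c = 1009 − 91.42 = 917.58 ≈ 918 hPa.

918 hPa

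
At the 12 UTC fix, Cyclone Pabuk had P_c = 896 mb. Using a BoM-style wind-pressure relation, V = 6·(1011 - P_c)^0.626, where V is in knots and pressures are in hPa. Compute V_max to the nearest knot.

117 kt

ΔP = 1011 − 896 = 115 mb.
115^0.626 ≈ 19.498.
V ≈ 6 × 19.498 ≈ 117.0 kt.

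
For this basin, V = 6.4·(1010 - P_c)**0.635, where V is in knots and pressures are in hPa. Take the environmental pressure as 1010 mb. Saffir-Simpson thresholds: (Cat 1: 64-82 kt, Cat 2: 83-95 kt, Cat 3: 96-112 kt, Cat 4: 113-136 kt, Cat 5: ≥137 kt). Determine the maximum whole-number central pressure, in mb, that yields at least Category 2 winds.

953 mb

Category 2 begins at V = 83 kt.
Required ΔP = (83/6.4)^(1/0.635) = 12.969^1.575 ≈ 56.57 mb.
P_c ≤ 1010 − 56.57 = 953.43, so the highest integer P_c is 953 mb.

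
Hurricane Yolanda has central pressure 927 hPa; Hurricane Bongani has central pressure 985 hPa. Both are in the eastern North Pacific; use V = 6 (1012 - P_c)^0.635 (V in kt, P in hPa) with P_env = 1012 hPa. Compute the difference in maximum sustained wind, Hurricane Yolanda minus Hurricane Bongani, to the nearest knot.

Hurricane Yolanda: ΔP = 85; V ≈ 6 × 85^0.635 ≈ 100.77 kt.
Hurricane Bongani: ΔP = 27; V ≈ 6 × 27^0.635 ≈ 48.65 kt.
Difference ≈ 100.77 − 48.65 = 52.12 → 52 kt.

52 kt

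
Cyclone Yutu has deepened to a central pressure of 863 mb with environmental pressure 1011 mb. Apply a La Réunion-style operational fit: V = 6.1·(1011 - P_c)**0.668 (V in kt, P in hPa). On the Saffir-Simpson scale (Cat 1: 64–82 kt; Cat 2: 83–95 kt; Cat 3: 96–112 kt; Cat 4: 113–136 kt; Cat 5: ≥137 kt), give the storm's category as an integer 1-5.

ΔP = 1011 − 863 = 148 mb.
V ≈ 6.1 × 148^0.668 = 6.1 × 28.17 ≈ 172 kt.
172 kt falls in the Category 5 band.

5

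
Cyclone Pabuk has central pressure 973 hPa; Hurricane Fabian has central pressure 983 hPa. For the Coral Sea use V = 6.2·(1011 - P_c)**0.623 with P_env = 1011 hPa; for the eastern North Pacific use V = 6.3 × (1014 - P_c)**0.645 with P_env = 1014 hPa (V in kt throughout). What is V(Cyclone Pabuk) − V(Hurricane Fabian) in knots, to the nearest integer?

2 kt

Cyclone Pabuk: ΔP = 38; V ≈ 6.2 × 38^0.623 ≈ 59.79 kt.
Hurricane Fabian: ΔP = 31; V ≈ 6.3 × 31^0.645 ≈ 57.71 kt.
Difference ≈ 59.79 − 57.71 = 2.08 → 2 kt.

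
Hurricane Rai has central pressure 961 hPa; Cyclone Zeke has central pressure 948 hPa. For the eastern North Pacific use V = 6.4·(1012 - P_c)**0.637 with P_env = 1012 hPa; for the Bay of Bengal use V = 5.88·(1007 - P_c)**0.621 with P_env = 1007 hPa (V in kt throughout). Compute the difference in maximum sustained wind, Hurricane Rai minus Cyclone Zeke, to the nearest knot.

4 kt

Hurricane Rai: ΔP = 51; V ≈ 6.4 × 51^0.637 ≈ 78.33 kt.
Cyclone Zeke: ΔP = 59; V ≈ 5.88 × 59^0.621 ≈ 73.97 kt.
Difference ≈ 78.33 − 73.97 = 4.36 → 4 kt.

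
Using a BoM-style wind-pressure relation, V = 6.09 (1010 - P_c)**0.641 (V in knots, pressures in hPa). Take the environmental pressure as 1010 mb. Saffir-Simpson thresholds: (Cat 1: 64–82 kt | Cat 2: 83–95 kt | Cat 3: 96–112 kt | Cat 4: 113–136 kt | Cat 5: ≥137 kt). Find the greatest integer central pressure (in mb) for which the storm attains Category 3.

936 mb

Category 3 begins at V = 96 kt.
Required ΔP = (96/6.09)^(1/0.641) = 15.764^1.560 ≈ 73.86 mb.
P_c ≤ 1010 − 73.86 = 936.14, so the highest integer P_c is 936 mb.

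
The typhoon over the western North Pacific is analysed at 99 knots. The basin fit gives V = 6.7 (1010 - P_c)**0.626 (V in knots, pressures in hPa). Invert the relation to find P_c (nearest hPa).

936 hPa

ΔP = (V / 6.7)^(1/0.626) = (99/6.7)^1.597.
99/6.7 = 14.776; 14.776^1.597 ≈ 73.84 hPa.
P_c = 1010 − 73.84 = 936.16 ≈ 936 hPa.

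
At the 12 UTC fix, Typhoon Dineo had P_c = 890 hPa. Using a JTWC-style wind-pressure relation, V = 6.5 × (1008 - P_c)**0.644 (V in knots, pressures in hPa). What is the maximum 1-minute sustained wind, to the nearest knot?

ΔP = 1008 − 890 = 118 hPa.
118^0.644 ≈ 21.592.
V ≈ 6.5 × 21.592 ≈ 140.3 kt.

140 kt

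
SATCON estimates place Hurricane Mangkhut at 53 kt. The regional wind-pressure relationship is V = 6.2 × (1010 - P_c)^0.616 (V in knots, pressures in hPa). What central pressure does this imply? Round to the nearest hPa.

977 hPa

ΔP = (V / 6.2)^(1/0.616) = (53/6.2)^1.623.
53/6.2 = 8.548; 8.548^1.623 ≈ 32.57 hPa.
P_c = 1010 − 32.57 = 977.43 ≈ 977 hPa.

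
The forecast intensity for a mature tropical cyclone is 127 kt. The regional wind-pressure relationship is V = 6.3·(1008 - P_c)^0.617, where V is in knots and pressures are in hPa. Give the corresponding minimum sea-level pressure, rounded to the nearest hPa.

ΔP = (V / 6.3)^(1/0.617) = (127/6.3)^1.621.
127/6.3 = 20.159; 20.159^1.621 ≈ 130.08 hPa.
P_c = 1008 − 130.08 = 877.92 ≈ 878 hPa.

878 hPa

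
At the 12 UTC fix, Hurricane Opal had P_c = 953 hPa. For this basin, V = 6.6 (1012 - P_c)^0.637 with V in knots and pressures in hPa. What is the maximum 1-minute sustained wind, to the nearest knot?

ΔP = 1012 − 953 = 59 hPa.
59^0.637 ≈ 13.429.
V ≈ 6.6 × 13.429 ≈ 88.6 kt.

89 kt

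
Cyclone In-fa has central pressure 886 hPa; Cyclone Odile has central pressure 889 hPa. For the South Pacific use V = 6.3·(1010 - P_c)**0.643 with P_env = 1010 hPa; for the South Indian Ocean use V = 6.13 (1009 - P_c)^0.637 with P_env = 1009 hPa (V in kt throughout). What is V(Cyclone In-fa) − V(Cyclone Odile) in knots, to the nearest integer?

10 kt

Cyclone In-fa: ΔP = 124; V ≈ 6.3 × 124^0.643 ≈ 139.77 kt.
Cyclone Odile: ΔP = 120; V ≈ 6.13 × 120^0.637 ≈ 129.39 kt.
Difference ≈ 139.77 − 129.39 = 10.38 → 10 kt.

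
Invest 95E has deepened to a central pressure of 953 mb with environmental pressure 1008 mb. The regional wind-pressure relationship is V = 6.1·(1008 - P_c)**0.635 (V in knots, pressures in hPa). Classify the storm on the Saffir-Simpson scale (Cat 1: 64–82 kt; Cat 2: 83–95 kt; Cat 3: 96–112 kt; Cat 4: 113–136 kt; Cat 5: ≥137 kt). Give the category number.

1

ΔP = 1008 − 953 = 55 mb.
V ≈ 6.1 × 55^0.635 = 6.1 × 12.74 ≈ 78 kt.
78 kt falls in the Category 1 band.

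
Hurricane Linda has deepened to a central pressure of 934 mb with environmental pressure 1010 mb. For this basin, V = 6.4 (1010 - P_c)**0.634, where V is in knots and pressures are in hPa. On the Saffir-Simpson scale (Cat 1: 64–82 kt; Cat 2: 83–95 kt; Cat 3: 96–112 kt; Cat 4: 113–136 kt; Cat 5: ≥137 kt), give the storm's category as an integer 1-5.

3

ΔP = 1010 − 934 = 76 mb.
V ≈ 6.4 × 76^0.634 = 6.4 × 15.58 ≈ 100 kt.
100 kt falls in the Category 3 band.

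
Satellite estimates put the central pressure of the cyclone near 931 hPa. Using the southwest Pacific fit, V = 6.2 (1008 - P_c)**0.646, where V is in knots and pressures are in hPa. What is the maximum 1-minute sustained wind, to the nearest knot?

103 kt

ΔP = 1008 − 931 = 77 hPa.
77^0.646 ≈ 16.545.
V ≈ 6.2 × 16.545 ≈ 102.6 kt.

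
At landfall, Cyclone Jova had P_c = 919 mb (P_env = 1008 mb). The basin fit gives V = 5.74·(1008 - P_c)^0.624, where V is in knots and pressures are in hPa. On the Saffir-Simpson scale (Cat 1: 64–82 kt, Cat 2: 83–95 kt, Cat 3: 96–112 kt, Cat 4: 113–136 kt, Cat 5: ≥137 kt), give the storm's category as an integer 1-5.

2

ΔP = 1008 − 919 = 89 mb.
V ≈ 5.74 × 89^0.624 = 5.74 × 16.46 ≈ 94 kt.
94 kt falls in the Category 2 band.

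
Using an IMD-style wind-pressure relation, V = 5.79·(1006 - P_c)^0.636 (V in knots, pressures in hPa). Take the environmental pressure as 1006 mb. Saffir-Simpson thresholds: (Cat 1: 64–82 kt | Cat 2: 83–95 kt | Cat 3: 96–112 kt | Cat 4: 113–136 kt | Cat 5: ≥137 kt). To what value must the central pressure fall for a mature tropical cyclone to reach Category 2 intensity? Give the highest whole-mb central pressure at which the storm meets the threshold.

940 mb

Category 2 begins at V = 83 kt.
Required ΔP = (83/5.79)^(1/0.636) = 14.335^1.572 ≈ 65.80 mb.
P_c ≤ 1006 − 65.80 = 940.20, so the highest integer P_c is 940 mb.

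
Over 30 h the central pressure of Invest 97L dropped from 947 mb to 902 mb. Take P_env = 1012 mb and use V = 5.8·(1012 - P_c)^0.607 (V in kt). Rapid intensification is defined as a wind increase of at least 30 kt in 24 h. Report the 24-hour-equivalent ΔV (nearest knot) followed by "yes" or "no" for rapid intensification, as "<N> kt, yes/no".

22 kt, no

V₁: ΔP = 65, V ≈ 5.8 × 65^0.607 ≈ 73.09 kt.
V₂: ΔP = 110, V ≈ 5.8 × 110^0.607 ≈ 100.59 kt.
ΔV over 30 h = 27.50 kt → 24 h equivalent = 27.50 × 24/30 ≈ 22.00 kt.
22 kt < 30 kt ⇒ not rapid intensification.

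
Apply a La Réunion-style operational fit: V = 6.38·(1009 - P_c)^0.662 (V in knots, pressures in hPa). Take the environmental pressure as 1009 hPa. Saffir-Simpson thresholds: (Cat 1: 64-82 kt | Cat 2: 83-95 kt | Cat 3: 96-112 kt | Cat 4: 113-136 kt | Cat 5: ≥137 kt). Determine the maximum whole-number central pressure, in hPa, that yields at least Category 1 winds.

Category 1 begins at V = 64 kt.
Required ΔP = (64/6.38)^(1/0.662) = 10.031^1.511 ≈ 32.56 hPa.
P_c ≤ 1009 − 32.56 = 976.44, so the highest integer P_c is 976 hPa.

976 hPa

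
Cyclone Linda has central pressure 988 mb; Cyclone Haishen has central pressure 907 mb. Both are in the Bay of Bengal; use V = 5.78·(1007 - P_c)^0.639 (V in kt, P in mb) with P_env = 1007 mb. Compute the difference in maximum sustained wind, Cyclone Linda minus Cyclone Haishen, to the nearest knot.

-72 kt

Cyclone Linda: ΔP = 19; V ≈ 5.78 × 19^0.639 ≈ 37.94 kt.
Cyclone Haishen: ΔP = 100; V ≈ 5.78 × 100^0.639 ≈ 109.63 kt.
Difference ≈ 37.94 − 109.63 = -71.69 → -72 kt.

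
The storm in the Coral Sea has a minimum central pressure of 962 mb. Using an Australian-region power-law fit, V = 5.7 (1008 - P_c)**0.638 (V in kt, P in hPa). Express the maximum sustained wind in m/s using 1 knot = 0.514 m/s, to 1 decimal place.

33.7 m/s

ΔP = 1008 − 962 = 46 mb.
V ≈ 5.7 × 46^0.638 = 5.7 × 11.504 ≈ 65.571 kt.
65.571 × 0.514 ≈ 33.70 m/s → 33.7 m/s.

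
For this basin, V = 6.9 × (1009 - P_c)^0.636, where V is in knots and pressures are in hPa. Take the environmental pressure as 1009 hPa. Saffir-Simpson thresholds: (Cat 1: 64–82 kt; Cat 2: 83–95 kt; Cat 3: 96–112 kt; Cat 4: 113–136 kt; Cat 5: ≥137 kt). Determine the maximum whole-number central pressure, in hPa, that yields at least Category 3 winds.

Category 3 begins at V = 96 kt.
Required ΔP = (96/6.9)^(1/0.636) = 13.913^1.572 ≈ 62.78 hPa.
P_c ≤ 1009 − 62.78 = 946.22, so the highest integer P_c is 946 hPa.

946 hPa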